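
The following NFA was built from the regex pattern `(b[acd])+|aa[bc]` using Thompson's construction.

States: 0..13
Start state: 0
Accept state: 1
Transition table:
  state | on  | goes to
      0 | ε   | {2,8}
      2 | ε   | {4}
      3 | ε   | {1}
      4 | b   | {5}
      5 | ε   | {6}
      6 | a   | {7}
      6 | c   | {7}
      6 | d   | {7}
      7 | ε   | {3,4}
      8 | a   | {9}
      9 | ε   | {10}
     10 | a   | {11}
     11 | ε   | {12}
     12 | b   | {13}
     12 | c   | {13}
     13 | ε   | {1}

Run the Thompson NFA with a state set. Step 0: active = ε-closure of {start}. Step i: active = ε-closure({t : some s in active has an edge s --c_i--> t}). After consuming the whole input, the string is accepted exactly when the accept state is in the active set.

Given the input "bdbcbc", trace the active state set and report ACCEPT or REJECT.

Answer: ACCEPT

Steps:
initial (ε-close {0}): {0,2,4,8}
'b' @ 1: {5,6}
'd' @ 2: {1,3,4,7}  ✓accept
'b' @ 3: {5,6}
'c' @ 4: {1,3,4,7}  ✓accept
'b' @ 5: {5,6}
'c' @ 6: {1,3,4,7}  ✓accept
final: {1,3,4,7}; accept 1 in set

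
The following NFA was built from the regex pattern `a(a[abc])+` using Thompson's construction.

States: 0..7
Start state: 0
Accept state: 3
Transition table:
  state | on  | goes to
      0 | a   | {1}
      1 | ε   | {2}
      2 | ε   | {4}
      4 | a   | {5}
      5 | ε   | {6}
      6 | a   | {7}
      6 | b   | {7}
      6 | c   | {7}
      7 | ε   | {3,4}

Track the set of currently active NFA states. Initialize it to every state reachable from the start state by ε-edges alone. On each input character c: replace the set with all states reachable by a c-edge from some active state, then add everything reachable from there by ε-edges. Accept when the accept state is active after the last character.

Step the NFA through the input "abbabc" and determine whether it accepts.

initial (ε-close {0}): {0}
'a' @ 1: {1,2,4}
'b' @ 2: {}  — no active states
rest 'babc' ignored (set empty)
end set {} — state 3 not in

Answer: REJECT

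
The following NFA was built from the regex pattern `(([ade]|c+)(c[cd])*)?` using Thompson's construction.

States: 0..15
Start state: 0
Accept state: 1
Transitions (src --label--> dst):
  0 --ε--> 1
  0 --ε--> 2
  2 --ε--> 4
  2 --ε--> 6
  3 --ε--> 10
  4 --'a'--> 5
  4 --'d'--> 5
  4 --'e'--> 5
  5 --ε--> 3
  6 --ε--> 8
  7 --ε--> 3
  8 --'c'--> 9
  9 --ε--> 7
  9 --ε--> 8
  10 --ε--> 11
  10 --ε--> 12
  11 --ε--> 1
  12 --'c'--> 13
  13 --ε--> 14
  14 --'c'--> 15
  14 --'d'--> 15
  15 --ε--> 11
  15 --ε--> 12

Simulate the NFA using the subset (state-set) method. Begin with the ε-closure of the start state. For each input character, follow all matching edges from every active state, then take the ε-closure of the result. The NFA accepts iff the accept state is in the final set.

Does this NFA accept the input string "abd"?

initial (ε-close {0}): {0,1,2,4,6,8}
'a' @ 1: {1,3,5,10,11,12}  (accept∈set)
'b' @ 2: {}  — no active states
rest 'd' ignored (set empty)
final: {}; accept 1 not in set

Answer: REJECT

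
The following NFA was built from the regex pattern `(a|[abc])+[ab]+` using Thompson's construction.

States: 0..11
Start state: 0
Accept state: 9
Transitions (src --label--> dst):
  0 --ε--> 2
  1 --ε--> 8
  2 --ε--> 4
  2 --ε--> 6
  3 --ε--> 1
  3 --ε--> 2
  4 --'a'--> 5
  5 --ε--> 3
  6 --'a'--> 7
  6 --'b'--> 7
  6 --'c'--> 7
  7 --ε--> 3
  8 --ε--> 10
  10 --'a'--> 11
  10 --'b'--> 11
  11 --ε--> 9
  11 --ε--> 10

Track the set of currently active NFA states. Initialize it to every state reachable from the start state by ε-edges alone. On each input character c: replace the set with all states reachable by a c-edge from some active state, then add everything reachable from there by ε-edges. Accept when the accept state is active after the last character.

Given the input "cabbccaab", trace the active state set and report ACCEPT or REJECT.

S₀ = ε-closure({0}) = {0,2,4,6}
'c' @ 1: {1,2,3,4,6,7,8,10}
'a' @ 2: {1,2,3,4,5,6,7,8,9,10,11}  [accepting]
'b' @ 3: {1,2,3,4,6,7,8,9,10,11}  [accepting]
'b' @ 4: {1,2,3,4,6,7,8,9,10,11}  [accepting]
'c' @ 5: {1,2,3,4,6,7,8,10}
'c' @ 6: {1,2,3,4,6,7,8,10}
'a' @ 7: {1,2,3,4,5,6,7,8,9,10,11}  [accepting]
'a' @ 8: {1,2,3,4,5,6,7,8,9,10,11}  [accepting]
'b' @ 9: {1,2,3,4,6,7,8,9,10,11}  [accepting]
end set {1,2,3,4,6,7,8,9,10,11} — state 9 in

Answer: ACCEPT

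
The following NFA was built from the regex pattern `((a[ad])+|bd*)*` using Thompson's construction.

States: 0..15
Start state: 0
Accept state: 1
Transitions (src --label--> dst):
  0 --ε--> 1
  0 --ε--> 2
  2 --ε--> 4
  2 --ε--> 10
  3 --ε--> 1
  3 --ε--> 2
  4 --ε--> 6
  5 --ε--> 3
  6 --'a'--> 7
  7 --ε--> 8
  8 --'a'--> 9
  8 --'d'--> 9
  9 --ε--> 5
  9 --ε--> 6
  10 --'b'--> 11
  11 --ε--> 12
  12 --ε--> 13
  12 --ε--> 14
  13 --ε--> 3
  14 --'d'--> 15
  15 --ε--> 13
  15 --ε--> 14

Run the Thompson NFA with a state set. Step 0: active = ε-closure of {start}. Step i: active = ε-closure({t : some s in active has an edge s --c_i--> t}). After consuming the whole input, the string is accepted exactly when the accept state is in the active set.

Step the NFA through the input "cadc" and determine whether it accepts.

Answer: REJECT

Trace:
S₀ = ε-closure({0}) = {0,1,2,4,6,10}
'c' @ 1: {}  — state set empty
rest 'adc' ignored (set empty)
end set {} — state 1 not in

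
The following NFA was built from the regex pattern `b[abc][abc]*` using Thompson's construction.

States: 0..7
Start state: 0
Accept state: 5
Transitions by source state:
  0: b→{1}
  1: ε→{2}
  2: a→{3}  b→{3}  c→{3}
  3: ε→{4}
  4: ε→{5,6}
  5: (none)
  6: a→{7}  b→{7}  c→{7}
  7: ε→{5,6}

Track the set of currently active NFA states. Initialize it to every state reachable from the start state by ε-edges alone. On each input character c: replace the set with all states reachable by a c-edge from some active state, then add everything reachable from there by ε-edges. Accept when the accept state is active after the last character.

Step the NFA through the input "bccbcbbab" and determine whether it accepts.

Answer: ACCEPT

Steps:
start: ε-closure({0}) = {0}
'b' @ 1: {1,2}
'c' @ 2: {3,4,5,6}  [accepting]
'c' @ 3: {5,6,7}  [accepting]
'b' @ 4: {5,6,7}  [accepting]
'c' @ 5: {5,6,7}  [accepting]
'b' @ 6: {5,6,7}  [accepting]
'b' @ 7: {5,6,7}  [accepting]
'a' @ 8: {5,6,7}  [accepting]
'b' @ 9: {5,6,7}  [accepting]
final: {5,6,7}; accept 5 in set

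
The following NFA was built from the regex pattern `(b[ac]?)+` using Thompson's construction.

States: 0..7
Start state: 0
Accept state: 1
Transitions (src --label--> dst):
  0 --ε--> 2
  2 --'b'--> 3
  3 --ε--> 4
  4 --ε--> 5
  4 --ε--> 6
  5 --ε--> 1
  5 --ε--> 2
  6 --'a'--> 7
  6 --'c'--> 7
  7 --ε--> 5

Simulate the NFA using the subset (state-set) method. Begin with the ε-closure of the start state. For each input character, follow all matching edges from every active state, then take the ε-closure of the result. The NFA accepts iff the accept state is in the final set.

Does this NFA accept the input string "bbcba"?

initial (ε-close {0}): {0,2}
'b' @ 1: {1,2,3,4,5,6}  (accept∈set)
'b' @ 2: {1,2,3,4,5,6}  (accept∈set)
'c' @ 3: {1,2,5,7}  (accept∈set)
'b' @ 4: {1,2,3,4,5,6}  (accept∈set)
'a' @ 5: {1,2,5,7}  (accept∈set)
end set {1,2,5,7} — state 1 in

Answer: ACCEPT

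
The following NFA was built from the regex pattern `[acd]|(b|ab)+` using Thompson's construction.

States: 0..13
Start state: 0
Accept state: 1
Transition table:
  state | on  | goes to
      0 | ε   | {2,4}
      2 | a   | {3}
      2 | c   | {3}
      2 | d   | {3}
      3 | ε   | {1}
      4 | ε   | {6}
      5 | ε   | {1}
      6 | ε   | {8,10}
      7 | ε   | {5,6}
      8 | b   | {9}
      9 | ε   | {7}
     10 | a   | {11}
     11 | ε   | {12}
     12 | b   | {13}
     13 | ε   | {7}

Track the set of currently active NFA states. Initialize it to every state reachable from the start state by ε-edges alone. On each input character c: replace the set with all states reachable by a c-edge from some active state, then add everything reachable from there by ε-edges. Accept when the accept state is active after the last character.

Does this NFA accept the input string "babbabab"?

Answer: ACCEPT

Steps:
S₀ = ε-closure({0}) = {0,2,4,6,8,10}
'b' @ 1: {1,5,6,7,8,9,10}  (accept∈set)
'a' @ 2: {11,12}
'b' @ 3: {1,5,6,7,8,10,13}  (accept∈set)
'b' @ 4: {1,5,6,7,8,9,10}  (accept∈set)
'a' @ 5: {11,12}
'b' @ 6: {1,5,6,7,8,10,13}  (accept∈set)
'a' @ 7: {11,12}
'b' @ 8: {1,5,6,7,8,10,13}  (accept∈set)
after full input: {1,5,6,7,8,10,13}  (accept=1 in)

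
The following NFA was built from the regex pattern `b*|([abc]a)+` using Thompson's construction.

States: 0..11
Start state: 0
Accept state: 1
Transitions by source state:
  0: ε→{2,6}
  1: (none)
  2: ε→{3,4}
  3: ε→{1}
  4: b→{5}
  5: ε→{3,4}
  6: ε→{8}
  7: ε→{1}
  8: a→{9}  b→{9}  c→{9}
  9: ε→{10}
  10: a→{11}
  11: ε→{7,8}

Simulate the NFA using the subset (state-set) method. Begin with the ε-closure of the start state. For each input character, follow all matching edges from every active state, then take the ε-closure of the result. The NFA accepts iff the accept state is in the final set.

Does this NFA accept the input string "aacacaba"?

start: ε-closure({0}) = {0,1,2,3,4,6,8}
'a' @ 1: {9,10}
'a' @ 2: {1,7,8,11}  [accepting]
'c' @ 3: {9,10}
'a' @ 4: {1,7,8,11}  [accepting]
'c' @ 5: {9,10}
'a' @ 6: {1,7,8,11}  [accepting]
'b' @ 7: {9,10}
'a' @ 8: {1,7,8,11}  [accepting]
after full input: {1,7,8,11}  (accept=1 in)

Answer: ACCEPT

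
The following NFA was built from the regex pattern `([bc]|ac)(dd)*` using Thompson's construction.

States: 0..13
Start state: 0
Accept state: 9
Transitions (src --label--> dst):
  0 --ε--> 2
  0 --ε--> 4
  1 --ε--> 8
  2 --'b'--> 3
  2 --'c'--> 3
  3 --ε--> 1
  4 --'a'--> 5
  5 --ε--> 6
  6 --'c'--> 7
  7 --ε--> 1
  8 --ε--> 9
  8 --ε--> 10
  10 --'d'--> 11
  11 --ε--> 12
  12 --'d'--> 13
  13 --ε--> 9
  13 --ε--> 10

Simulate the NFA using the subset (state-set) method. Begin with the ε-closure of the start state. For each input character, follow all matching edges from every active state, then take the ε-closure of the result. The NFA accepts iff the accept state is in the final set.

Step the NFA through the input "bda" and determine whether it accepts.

Answer: REJECT

Steps:
S₀ = ε-closure({0}) = {0,2,4}
'b' @ 1: {1,3,8,9,10}  ✓accept
'd' @ 2: {11,12}
'a' @ 3: {}  — state set empty
after full input: {}  (accept=9 not in)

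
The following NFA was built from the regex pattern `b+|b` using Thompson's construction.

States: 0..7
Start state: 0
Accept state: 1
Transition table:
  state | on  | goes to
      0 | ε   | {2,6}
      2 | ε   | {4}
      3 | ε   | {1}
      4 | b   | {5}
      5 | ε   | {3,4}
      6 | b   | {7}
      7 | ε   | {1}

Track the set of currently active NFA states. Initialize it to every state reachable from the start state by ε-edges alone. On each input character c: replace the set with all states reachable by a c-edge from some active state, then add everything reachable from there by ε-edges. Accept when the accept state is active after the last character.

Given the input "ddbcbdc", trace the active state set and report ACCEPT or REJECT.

Answer: REJECT

Steps:
start: ε-closure({0}) = {0,2,4,6}
'd' @ 1: {}  — no active states
rest 'dbcbdc' ignored (set empty)
end set {} — state 1 not in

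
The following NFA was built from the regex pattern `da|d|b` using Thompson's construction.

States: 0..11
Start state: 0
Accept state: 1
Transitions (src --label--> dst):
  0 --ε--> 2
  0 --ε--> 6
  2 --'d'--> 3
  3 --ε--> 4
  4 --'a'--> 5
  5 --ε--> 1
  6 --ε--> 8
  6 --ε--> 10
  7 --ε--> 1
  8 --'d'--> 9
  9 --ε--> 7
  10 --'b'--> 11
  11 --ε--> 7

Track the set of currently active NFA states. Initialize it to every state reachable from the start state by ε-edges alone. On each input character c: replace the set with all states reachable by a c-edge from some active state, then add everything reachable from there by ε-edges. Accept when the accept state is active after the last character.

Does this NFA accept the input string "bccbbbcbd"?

Answer: REJECT

Derivation:
start: ε-closure({0}) = {0,2,6,8,10}
'b' @ 1: {1,7,11}  ✓accept
'c' @ 2: {}  — state set empty
rest 'cbbbcbd' ignored (set empty)
final: {}; accept 1 not in set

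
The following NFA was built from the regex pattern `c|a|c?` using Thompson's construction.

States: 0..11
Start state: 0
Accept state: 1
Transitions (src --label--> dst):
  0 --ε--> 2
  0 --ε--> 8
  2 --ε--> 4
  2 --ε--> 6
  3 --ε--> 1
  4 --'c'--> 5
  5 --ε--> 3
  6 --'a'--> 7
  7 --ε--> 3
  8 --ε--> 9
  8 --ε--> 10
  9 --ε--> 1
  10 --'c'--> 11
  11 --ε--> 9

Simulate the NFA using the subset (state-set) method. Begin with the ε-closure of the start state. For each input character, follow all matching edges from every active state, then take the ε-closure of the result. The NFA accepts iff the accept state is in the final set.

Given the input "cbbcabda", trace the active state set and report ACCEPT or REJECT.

start: ε-closure({0}) = {0,1,2,4,6,8,9,10}
'c' @ 1: {1,3,5,9,11}  ✓accept
'b' @ 2: {}  — no active states
rest 'bcabda' ignored (set empty)
end set {} — state 1 not in

Answer: REJECT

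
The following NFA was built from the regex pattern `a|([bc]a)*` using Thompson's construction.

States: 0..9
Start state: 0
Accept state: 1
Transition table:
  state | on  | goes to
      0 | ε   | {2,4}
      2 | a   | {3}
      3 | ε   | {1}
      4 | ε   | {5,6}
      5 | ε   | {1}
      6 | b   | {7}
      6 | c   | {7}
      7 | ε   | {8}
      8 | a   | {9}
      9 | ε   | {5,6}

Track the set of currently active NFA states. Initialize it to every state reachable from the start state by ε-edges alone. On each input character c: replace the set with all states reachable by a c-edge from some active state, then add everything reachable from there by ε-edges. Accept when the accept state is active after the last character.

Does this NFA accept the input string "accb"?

Answer: REJECT

Trace:
S₀ = ε-closure({0}) = {0,1,2,4,5,6}
'a' @ 1: {1,3}  [accepting]
'c' @ 2: {}  — dead — no transitions
rest 'cb' ignored (set empty)
after full input: {}  (accept=1 not in)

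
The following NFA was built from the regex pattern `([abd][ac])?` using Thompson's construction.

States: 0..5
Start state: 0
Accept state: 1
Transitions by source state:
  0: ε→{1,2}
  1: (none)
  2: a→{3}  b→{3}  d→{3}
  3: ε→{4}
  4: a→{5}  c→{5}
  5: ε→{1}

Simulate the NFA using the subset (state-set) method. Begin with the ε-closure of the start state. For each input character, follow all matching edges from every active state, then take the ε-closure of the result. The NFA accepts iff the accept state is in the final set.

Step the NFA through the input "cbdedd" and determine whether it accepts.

start: ε-closure({0}) = {0,1,2}
'c' @ 1: {}  — state set empty
rest 'bdedd' ignored (set empty)
final: {}; accept 1 not in set

Answer: REJECT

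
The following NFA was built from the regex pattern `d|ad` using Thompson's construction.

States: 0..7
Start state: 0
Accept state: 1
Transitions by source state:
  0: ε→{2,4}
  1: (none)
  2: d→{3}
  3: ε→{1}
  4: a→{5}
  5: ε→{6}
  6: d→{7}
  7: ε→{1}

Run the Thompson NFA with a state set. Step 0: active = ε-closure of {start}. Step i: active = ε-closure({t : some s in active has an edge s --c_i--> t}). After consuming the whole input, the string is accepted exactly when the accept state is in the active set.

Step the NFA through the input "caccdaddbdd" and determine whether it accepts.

Answer: REJECT

Steps:
S₀ = ε-closure({0}) = {0,2,4}
'c' @ 1: {}  — dead — no transitions
rest 'accdaddbdd' ignored (set empty)
final: {}; accept 1 not in set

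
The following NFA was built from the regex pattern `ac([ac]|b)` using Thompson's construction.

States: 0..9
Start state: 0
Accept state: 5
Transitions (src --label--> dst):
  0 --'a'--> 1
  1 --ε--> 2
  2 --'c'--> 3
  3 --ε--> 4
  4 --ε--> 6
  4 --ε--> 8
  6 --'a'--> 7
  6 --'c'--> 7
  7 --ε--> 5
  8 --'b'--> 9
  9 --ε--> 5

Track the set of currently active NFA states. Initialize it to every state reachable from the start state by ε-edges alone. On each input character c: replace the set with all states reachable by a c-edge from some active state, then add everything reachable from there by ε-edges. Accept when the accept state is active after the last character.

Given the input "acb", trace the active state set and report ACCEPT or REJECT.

Answer: ACCEPT

Steps:
start: ε-closure({0}) = {0}
'a' @ 1: {1,2}
'c' @ 2: {3,4,6,8}
'b' @ 3: {5,9}  ✓accept
end set {5,9} — state 5 in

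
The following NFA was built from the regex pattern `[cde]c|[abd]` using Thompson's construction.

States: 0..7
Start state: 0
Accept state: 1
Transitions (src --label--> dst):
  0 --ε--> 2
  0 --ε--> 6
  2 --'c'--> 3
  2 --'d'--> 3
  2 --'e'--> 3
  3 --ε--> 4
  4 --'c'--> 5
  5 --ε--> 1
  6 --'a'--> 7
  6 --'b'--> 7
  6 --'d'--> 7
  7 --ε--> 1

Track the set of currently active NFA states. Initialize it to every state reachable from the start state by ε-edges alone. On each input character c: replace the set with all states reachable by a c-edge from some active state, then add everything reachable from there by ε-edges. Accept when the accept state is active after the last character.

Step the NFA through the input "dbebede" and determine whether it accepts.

start: ε-closure({0}) = {0,2,6}
'd' @ 1: {1,3,4,7}  [accepting]
'b' @ 2: {}  — dead — no transitions
rest 'ebede' ignored (set empty)
after full input: {}  (accept=1 not in)

Answer: REJECT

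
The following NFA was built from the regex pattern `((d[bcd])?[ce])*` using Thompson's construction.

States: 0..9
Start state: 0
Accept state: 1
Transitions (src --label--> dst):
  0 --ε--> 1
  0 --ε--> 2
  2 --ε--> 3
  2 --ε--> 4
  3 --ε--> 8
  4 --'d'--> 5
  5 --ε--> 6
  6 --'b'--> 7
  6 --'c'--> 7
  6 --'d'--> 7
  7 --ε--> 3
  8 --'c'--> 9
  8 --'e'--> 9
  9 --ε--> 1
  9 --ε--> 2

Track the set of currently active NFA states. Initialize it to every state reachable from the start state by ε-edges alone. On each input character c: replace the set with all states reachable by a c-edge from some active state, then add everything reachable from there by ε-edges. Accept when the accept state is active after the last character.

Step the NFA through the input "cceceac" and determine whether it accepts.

initial (ε-close {0}): {0,1,2,3,4,8}
'c' @ 1: {1,2,3,4,8,9}  ✓accept
'c' @ 2: {1,2,3,4,8,9}  ✓accept
'e' @ 3: {1,2,3,4,8,9}  ✓accept
'c' @ 4: {1,2,3,4,8,9}  ✓accept
'e' @ 5: {1,2,3,4,8,9}  ✓accept
'a' @ 6: {}  — dead — no transitions
rest 'c' ignored (set empty)
end set {} — state 1 not in

Answer: REJECT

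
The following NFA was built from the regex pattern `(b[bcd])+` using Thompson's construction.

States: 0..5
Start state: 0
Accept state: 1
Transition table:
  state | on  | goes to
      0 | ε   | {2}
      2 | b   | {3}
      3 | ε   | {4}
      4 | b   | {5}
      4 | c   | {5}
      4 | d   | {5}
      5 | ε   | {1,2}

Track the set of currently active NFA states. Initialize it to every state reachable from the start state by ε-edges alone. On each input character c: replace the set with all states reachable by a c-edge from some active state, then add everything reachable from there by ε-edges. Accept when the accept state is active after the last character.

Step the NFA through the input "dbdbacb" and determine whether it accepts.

start: ε-closure({0}) = {0,2}
'd' @ 1: {}  — no active states
rest 'bdbacb' ignored (set empty)
end set {} — state 1 not in

Answer: REJECT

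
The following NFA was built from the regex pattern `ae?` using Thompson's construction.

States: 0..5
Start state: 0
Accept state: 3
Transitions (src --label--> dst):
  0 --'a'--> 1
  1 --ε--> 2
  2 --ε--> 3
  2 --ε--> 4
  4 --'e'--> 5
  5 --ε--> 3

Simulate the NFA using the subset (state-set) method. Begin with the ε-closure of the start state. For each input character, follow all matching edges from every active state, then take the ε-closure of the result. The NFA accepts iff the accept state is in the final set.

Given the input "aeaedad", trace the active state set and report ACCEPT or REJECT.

Answer: REJECT

Trace:
S₀ = ε-closure({0}) = {0}
'a' @ 1: {1,2,3,4}  [accepting]
'e' @ 2: {3,5}  [accepting]
'a' @ 3: {}  — dead — no transitions
rest 'edad' ignored (set empty)
after full input: {}  (accept=3 not in)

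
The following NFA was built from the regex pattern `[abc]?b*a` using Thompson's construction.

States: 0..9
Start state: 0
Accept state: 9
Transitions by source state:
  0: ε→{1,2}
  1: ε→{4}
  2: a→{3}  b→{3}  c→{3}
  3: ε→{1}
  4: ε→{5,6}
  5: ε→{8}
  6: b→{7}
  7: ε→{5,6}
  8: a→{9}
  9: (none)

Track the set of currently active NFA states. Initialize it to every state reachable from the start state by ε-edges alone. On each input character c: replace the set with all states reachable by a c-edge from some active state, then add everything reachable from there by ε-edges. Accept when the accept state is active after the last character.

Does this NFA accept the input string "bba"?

Answer: ACCEPT

Derivation:
initial (ε-close {0}): {0,1,2,4,5,6,8}
'b' @ 1: {1,3,4,5,6,7,8}
'b' @ 2: {5,6,7,8}
'a' @ 3: {9}  ✓accept
after full input: {9}  (accept=9 in)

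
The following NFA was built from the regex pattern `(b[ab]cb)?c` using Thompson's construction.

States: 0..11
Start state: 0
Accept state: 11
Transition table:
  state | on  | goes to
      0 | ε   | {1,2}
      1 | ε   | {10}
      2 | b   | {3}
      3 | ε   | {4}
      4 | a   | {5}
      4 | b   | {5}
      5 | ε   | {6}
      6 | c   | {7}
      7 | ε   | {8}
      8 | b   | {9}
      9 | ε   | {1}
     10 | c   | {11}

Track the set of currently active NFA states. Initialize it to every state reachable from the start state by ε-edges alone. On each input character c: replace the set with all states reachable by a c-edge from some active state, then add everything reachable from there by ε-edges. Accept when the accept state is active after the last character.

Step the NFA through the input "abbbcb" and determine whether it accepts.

Answer: REJECT

Trace:
initial (ε-close {0}): {0,1,2,10}
'a' @ 1: {}  — no active states
rest 'bbbcb' ignored (set empty)
after full input: {}  (accept=11 not in)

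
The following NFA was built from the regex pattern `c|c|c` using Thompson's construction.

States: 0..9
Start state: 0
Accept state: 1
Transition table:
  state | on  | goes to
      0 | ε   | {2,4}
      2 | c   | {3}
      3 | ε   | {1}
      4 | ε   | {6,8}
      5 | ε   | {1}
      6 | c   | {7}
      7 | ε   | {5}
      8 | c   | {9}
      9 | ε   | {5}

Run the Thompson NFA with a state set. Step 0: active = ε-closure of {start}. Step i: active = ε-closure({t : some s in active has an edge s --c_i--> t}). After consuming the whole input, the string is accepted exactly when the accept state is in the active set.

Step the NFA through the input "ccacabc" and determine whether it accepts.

start: ε-closure({0}) = {0,2,4,6,8}
'c' @ 1: {1,3,5,7,9}  ✓accept
'c' @ 2: {}  — dead — no transitions
rest 'acabc' ignored (set empty)
end set {} — state 1 not in

Answer: REJECT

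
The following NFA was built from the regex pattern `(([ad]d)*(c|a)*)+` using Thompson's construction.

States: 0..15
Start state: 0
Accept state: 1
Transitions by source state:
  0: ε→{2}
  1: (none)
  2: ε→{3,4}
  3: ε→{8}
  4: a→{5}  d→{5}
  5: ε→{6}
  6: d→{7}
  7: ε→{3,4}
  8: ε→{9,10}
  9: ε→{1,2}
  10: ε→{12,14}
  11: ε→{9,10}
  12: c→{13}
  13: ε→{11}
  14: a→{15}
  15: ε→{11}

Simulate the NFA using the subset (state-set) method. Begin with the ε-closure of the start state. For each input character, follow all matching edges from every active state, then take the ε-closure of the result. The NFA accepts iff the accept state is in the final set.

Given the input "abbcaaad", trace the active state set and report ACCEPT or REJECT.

initial (ε-close {0}): {0,1,2,3,4,8,9,10,12,14}
'a' @ 1: {1,2,3,4,5,6,8,9,10,11,12,14,15}  ✓accept
'b' @ 2: {}  — state set empty
rest 'bcaaad' ignored (set empty)
final: {}; accept 1 not in set

Answer: REJECT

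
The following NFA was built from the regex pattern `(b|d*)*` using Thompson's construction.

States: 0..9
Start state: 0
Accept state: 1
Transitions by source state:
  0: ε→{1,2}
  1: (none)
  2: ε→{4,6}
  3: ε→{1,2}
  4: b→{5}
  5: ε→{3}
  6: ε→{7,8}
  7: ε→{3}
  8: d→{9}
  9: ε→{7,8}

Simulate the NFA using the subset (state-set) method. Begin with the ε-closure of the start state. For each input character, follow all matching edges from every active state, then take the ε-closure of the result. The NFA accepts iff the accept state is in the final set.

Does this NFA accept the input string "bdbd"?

Answer: ACCEPT

Trace:
S₀ = ε-closure({0}) = {0,1,2,3,4,6,7,8}
'b' @ 1: {1,2,3,4,5,6,7,8}  ✓accept
'd' @ 2: {1,2,3,4,6,7,8,9}  ✓accept
'b' @ 3: {1,2,3,4,5,6,7,8}  ✓accept
'd' @ 4: {1,2,3,4,6,7,8,9}  ✓accept
after full input: {1,2,3,4,6,7,8,9}  (accept=1 in)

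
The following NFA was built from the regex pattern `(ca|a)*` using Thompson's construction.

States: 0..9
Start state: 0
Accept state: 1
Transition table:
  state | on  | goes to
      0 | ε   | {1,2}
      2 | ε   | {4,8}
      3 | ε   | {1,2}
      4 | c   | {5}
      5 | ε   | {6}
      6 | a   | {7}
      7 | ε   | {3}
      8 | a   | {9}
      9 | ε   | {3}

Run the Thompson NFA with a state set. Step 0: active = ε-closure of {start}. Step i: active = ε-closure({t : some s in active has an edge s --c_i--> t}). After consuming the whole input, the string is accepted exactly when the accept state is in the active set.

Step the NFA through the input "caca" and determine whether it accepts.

S₀ = ε-closure({0}) = {0,1,2,4,8}
'c' @ 1: {5,6}
'a' @ 2: {1,2,3,4,7,8}  ✓accept
'c' @ 3: {5,6}
'a' @ 4: {1,2,3,4,7,8}  ✓accept
end set {1,2,3,4,7,8} — state 1 in

Answer: ACCEPT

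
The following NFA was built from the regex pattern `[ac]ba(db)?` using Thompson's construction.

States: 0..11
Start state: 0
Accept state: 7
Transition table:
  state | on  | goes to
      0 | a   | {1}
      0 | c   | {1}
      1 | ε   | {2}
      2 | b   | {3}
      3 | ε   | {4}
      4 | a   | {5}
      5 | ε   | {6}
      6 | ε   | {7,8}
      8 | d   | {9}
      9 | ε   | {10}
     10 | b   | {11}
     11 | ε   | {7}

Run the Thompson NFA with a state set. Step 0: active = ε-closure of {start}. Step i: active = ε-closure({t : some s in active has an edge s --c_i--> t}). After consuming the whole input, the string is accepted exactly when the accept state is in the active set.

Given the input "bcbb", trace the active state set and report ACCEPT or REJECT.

S₀ = ε-closure({0}) = {0}
'b' @ 1: {}  — no active states
rest 'cbb' ignored (set empty)
after full input: {}  (accept=7 not in)

Answer: REJECT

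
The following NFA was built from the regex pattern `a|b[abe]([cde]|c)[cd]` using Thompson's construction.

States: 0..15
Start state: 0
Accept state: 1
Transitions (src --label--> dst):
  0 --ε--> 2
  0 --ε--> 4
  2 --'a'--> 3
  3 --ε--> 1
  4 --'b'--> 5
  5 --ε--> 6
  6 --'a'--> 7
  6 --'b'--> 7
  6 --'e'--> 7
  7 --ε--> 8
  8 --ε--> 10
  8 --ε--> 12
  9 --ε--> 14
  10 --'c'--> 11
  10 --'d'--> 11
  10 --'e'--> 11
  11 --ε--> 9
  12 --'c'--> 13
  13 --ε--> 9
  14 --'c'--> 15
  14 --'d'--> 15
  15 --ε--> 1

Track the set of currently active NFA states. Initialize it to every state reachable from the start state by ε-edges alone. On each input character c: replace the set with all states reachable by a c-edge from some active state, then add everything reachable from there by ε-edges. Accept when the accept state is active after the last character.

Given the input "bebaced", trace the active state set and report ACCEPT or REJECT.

Answer: REJECT

Derivation:
S₀ = ε-closure({0}) = {0,2,4}
'b' @ 1: {5,6}
'e' @ 2: {7,8,10,12}
'b' @ 3: {}  — no active states
rest 'aced' ignored (set empty)
after full input: {}  (accept=1 not in)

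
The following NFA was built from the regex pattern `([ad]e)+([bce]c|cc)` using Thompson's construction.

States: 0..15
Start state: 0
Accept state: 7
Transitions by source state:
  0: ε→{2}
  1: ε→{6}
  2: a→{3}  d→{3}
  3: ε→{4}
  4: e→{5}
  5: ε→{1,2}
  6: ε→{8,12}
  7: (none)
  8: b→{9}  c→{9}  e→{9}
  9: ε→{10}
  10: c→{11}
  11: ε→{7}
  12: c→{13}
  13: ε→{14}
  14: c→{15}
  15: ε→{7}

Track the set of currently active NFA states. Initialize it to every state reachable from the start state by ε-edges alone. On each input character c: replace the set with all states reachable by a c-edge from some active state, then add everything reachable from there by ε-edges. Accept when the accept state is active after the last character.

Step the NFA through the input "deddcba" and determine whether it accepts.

Answer: REJECT

Steps:
initial (ε-close {0}): {0,2}
'd' @ 1: {3,4}
'e' @ 2: {1,2,5,6,8,12}
'd' @ 3: {3,4}
'd' @ 4: {}  — dead — no transitions
rest 'cba' ignored (set empty)
after full input: {}  (accept=7 not in)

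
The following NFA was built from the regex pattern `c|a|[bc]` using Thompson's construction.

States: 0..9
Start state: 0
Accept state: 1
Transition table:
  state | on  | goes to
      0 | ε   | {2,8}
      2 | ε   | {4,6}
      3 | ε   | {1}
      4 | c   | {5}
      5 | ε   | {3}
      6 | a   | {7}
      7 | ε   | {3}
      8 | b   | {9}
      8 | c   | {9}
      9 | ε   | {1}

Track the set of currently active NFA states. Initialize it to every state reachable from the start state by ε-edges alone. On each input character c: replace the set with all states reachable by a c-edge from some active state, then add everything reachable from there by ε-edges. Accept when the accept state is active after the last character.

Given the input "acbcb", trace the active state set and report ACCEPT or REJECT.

Answer: REJECT

Derivation:
S₀ = ε-closure({0}) = {0,2,4,6,8}
'a' @ 1: {1,3,7}  ✓accept
'c' @ 2: {}  — state set empty
rest 'bcb' ignored (set empty)
end set {} — state 1 not in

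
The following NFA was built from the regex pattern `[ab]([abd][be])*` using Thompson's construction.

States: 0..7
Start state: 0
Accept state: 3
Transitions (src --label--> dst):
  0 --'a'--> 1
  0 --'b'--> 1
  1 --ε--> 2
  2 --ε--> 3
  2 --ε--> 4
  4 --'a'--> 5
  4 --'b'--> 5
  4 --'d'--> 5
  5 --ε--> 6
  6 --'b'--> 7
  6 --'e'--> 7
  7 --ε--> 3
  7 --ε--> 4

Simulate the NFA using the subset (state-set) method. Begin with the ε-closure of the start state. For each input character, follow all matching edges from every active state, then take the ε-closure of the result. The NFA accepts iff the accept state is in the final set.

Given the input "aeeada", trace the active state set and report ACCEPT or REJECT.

Answer: REJECT

Derivation:
S₀ = ε-closure({0}) = {0}
'a' @ 1: {1,2,3,4}  [accepting]
'e' @ 2: {}  — dead — no transitions
rest 'eada' ignored (set empty)
final: {}; accept 3 not in set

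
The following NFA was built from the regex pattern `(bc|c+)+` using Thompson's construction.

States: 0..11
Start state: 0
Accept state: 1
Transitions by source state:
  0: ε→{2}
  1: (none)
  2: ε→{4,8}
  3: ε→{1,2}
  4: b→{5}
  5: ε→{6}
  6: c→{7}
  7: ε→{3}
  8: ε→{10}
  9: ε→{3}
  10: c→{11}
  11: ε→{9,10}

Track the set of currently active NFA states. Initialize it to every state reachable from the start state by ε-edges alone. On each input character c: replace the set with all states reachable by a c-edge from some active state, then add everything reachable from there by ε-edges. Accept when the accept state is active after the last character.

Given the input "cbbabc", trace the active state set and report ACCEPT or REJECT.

Answer: REJECT

Steps:
initial (ε-close {0}): {0,2,4,8,10}
'c' @ 1: {1,2,3,4,8,9,10,11}  [accepting]
'b' @ 2: {5,6}
'b' @ 3: {}  — no active states
rest 'abc' ignored (set empty)
final: {}; accept 1 not in set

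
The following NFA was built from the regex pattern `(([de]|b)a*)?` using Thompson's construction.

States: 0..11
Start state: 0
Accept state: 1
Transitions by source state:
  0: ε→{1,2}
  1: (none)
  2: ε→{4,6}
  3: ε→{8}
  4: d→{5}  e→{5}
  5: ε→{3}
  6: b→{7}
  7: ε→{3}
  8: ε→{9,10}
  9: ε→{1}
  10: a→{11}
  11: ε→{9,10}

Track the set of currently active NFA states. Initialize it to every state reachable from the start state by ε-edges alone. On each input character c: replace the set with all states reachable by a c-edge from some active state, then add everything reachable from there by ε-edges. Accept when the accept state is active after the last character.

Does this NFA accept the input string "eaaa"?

start: ε-closure({0}) = {0,1,2,4,6}
'e' @ 1: {1,3,5,8,9,10}  [accepting]
'a' @ 2: {1,9,10,11}  [accepting]
'a' @ 3: {1,9,10,11}  [accepting]
'a' @ 4: {1,9,10,11}  [accepting]
final: {1,9,10,11}; accept 1 in set

Answer: ACCEPT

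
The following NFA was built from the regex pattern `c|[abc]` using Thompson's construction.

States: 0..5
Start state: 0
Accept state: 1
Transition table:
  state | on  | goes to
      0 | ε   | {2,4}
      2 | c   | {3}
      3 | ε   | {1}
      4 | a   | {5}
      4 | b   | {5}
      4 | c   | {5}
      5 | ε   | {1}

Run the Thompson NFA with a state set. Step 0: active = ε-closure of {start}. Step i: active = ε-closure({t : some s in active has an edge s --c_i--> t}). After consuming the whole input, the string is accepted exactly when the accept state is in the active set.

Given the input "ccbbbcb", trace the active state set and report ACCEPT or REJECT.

Answer: REJECT

Derivation:
initial (ε-close {0}): {0,2,4}
'c' @ 1: {1,3,5}  ✓accept
'c' @ 2: {}  — state set empty
rest 'bbbcb' ignored (set empty)
after full input: {}  (accept=1 not in)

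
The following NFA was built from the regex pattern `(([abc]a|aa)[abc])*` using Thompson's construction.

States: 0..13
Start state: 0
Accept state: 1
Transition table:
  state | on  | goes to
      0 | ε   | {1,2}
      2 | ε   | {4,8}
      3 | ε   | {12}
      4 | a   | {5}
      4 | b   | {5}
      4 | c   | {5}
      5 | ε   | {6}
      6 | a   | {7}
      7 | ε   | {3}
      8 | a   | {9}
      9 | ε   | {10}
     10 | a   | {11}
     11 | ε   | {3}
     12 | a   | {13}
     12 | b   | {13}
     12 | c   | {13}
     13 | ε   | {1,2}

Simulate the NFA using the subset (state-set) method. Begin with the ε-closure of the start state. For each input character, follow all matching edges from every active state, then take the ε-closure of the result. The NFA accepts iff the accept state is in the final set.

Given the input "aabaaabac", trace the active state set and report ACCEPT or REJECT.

Answer: ACCEPT

Derivation:
start: ε-closure({0}) = {0,1,2,4,8}
'a' @ 1: {5,6,9,10}
'a' @ 2: {3,7,11,12}
'b' @ 3: {1,2,4,8,13}  [accepting]
'a' @ 4: {5,6,9,10}
'a' @ 5: {3,7,11,12}
'a' @ 6: {1,2,4,8,13}  [accepting]
'b' @ 7: {5,6}
'a' @ 8: {3,7,12}
'c' @ 9: {1,2,4,8,13}  [accepting]
after full input: {1,2,4,8,13}  (accept=1 in)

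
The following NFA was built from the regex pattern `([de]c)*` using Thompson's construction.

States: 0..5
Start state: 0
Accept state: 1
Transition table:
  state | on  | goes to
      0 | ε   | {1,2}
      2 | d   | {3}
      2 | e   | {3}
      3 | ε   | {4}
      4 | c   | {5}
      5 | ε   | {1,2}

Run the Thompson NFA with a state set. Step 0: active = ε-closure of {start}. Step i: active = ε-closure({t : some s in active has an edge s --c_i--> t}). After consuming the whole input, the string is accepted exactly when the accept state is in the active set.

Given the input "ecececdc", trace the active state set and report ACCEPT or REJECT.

Answer: ACCEPT

Trace:
S₀ = ε-closure({0}) = {0,1,2}
'e' @ 1: {3,4}
'c' @ 2: {1,2,5}  (accept∈set)
'e' @ 3: {3,4}
'c' @ 4: {1,2,5}  (accept∈set)
'e' @ 5: {3,4}
'c' @ 6: {1,2,5}  (accept∈set)
'd' @ 7: {3,4}
'c' @ 8: {1,2,5}  (accept∈set)
final: {1,2,5}; accept 1 in set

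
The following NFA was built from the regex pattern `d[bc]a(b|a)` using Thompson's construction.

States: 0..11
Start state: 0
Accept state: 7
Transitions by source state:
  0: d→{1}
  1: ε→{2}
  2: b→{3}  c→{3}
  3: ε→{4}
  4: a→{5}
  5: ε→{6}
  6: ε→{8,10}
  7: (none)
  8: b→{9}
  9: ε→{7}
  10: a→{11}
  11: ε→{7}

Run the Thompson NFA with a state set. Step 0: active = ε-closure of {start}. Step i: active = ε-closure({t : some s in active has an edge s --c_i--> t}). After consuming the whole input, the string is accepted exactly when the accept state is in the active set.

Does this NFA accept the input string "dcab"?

initial (ε-close {0}): {0}
'd' @ 1: {1,2}
'c' @ 2: {3,4}
'a' @ 3: {5,6,8,10}
'b' @ 4: {7,9}  (accept∈set)
after full input: {7,9}  (accept=7 in)

Answer: ACCEPT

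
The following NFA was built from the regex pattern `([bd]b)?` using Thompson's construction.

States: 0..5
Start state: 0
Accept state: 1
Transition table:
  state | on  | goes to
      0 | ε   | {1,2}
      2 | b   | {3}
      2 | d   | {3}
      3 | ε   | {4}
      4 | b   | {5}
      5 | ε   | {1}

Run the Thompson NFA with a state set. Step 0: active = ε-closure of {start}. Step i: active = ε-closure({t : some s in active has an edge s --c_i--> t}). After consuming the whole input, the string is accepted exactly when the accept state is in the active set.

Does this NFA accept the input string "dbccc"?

Answer: REJECT

Trace:
initial (ε-close {0}): {0,1,2}
'd' @ 1: {3,4}
'b' @ 2: {1,5}  (accept∈set)
'c' @ 3: {}  — dead — no transitions
rest 'cc' ignored (set empty)
final: {}; accept 1 not in set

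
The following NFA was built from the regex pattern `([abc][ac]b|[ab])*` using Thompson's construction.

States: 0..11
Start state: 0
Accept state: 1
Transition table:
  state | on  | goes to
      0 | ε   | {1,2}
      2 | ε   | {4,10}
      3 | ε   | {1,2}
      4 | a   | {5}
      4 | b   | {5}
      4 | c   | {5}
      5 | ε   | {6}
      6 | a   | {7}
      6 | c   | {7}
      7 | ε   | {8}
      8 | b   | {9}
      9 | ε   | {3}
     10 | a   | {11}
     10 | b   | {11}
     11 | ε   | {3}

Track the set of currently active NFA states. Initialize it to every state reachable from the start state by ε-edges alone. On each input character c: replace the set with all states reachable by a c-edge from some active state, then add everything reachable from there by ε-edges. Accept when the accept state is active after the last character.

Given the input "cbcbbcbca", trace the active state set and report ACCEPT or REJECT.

start: ε-closure({0}) = {0,1,2,4,10}
'c' @ 1: {5,6}
'b' @ 2: {}  — no active states
rest 'cbbcbca' ignored (set empty)
after full input: {}  (accept=1 not in)

Answer: REJECT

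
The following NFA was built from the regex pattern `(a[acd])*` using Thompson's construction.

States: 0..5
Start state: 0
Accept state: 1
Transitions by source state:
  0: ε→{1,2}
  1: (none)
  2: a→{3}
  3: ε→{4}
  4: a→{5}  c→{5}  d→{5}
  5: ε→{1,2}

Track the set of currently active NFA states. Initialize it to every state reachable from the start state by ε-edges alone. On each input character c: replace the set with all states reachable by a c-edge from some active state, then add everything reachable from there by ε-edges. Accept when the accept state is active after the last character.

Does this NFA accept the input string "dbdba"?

Answer: REJECT

Trace:
initial (ε-close {0}): {0,1,2}
'd' @ 1: {}  — no active states
rest 'bdba' ignored (set empty)
end set {} — state 1 not in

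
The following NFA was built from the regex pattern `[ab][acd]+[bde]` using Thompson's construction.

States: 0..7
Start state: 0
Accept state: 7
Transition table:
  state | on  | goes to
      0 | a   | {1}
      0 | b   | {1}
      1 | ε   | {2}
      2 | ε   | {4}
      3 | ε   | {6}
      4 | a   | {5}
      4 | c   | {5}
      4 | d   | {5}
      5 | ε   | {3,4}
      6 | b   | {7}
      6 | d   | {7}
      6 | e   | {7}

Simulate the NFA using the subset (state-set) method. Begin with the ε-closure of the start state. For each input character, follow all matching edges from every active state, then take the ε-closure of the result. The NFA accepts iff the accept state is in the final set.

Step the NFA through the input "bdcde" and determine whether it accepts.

start: ε-closure({0}) = {0}
'b' @ 1: {1,2,4}
'd' @ 2: {3,4,5,6}
'c' @ 3: {3,4,5,6}
'd' @ 4: {3,4,5,6,7}  (accept∈set)
'e' @ 5: {7}  (accept∈set)
after full input: {7}  (accept=7 in)

Answer: ACCEPT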